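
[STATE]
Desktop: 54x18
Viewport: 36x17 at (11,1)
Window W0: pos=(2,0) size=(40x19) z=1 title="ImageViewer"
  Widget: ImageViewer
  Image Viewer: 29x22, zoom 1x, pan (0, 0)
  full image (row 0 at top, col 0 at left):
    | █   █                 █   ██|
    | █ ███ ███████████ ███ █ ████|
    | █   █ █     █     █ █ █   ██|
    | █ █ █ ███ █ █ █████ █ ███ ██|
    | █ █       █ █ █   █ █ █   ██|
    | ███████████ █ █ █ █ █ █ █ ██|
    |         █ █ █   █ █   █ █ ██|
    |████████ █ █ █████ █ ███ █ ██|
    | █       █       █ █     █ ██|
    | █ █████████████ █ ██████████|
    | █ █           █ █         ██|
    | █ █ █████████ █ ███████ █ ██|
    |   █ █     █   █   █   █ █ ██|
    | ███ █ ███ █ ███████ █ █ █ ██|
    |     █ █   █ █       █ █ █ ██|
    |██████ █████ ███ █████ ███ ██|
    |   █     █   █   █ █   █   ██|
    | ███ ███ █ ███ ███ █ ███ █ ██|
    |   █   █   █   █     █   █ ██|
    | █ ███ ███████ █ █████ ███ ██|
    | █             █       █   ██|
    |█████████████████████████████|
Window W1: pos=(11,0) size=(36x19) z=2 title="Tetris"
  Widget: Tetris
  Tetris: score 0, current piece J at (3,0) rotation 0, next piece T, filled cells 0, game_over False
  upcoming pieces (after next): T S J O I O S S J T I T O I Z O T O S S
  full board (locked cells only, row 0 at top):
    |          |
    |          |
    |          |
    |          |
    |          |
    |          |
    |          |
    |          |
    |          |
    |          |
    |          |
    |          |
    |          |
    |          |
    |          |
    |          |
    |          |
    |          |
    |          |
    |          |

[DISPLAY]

┃ Tetris                           ┃
┠──────────────────────────────────┨
┃          │Next:                  ┃
┃          │ ▒                     ┃
┃          │▒▒▒                    ┃
┃          │                       ┃
┃          │                       ┃
┃          │                       ┃
┃          │Score:                 ┃
┃          │0                      ┃
┃          │                       ┃
┃          │                       ┃
┃          │                       ┃
┃          │                       ┃
┃          │                       ┃
┃          │                       ┃
┃          │                       ┃


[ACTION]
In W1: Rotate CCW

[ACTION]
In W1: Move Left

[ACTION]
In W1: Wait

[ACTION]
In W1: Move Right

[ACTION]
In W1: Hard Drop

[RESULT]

┃ Tetris                           ┃
┠──────────────────────────────────┨
┃          │Next:                  ┃
┃          │ ▒                     ┃
┃          │▒▒▒                    ┃
┃          │                       ┃
┃          │                       ┃
┃          │                       ┃
┃          │Score:                 ┃
┃          │0                      ┃
┃          │                       ┃
┃          │                       ┃
┃          │                       ┃
┃          │                       ┃
┃    █     │                       ┃
┃    █     │                       ┃
┃   ██     │                       ┃


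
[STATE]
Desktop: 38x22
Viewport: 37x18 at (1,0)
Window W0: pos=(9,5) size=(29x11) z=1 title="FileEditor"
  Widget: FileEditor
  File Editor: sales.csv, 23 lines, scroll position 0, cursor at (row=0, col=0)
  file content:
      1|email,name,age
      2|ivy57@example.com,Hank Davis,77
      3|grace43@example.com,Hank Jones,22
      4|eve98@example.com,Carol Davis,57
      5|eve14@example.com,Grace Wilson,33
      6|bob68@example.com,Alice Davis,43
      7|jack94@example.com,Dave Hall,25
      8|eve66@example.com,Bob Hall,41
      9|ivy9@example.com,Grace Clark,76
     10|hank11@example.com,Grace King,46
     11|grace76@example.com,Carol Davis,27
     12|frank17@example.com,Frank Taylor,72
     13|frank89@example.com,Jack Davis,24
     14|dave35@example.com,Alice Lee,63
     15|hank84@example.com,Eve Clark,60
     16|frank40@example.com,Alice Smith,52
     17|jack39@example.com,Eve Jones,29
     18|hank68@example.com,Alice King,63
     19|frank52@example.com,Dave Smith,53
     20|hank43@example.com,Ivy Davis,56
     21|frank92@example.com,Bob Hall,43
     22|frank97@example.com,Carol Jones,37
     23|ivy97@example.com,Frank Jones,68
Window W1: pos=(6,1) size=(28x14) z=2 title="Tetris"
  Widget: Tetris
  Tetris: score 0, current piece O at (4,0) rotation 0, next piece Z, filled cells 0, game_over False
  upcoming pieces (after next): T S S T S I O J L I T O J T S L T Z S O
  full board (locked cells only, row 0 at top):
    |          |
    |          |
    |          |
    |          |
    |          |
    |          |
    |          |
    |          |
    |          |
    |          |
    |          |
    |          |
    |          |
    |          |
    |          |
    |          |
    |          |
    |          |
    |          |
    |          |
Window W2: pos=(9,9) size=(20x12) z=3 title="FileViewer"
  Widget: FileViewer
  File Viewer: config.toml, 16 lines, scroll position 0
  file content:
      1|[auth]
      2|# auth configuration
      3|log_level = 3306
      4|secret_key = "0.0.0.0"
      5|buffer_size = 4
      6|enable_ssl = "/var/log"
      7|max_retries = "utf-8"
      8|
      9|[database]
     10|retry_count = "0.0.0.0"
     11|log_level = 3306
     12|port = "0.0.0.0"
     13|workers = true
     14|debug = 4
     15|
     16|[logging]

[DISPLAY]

                                     
     ┏━━━━━━━━━━━━━━━━━━━━━━━━━━┓    
     ┃ Tetris                   ┃    
     ┠──────────────────────────┨    
     ┃          │Next:          ┃    
     ┃          │▓▓             ┃━━━┓
     ┃          │ ▓▓            ┃   ┃
     ┃          │               ┃───┨
     ┃          │               ┃  ▲┃
     ┃  ┏━━━━━━━━━━━━━━━━━━┓    ┃av█┃
     ┃  ┃ FileViewer       ┃    ┃ J░┃
     ┃  ┠──────────────────┨    ┃Da░┃
     ┃  ┃[auth]           ▲┃    ┃Wi░┃
     ┃  ┃# auth configurat█┃    ┃Da░┃
     ┗━━┃log_level = 3306 ░┃━━━━┛Ha▼┃
        ┃secret_key = "0.0░┃━━━━━━━━┛
        ┃buffer_size = 4  ░┃         
        ┃enable_ssl = "/va░┃         


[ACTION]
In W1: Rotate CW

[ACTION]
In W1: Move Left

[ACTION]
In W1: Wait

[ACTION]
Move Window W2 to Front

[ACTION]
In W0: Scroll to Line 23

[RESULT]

                                     
     ┏━━━━━━━━━━━━━━━━━━━━━━━━━━┓    
     ┃ Tetris                   ┃    
     ┠──────────────────────────┨    
     ┃          │Next:          ┃    
     ┃          │▓▓             ┃━━━┓
     ┃          │ ▓▓            ┃   ┃
     ┃          │               ┃───┨
     ┃          │               ┃on▲┃
     ┃  ┏━━━━━━━━━━━━━━━━━━┓    ┃ K░┃
     ┃  ┃ FileViewer       ┃    ┃ S░┃
     ┃  ┠──────────────────┨    ┃av░┃
     ┃  ┃[auth]           ▲┃    ┃Ha░┃
     ┃  ┃# auth configurat█┃    ┃l █┃
     ┗━━┃log_level = 3306 ░┃━━━━┛Jo▼┃
        ┃secret_key = "0.0░┃━━━━━━━━┛
        ┃buffer_size = 4  ░┃         
        ┃enable_ssl = "/va░┃         


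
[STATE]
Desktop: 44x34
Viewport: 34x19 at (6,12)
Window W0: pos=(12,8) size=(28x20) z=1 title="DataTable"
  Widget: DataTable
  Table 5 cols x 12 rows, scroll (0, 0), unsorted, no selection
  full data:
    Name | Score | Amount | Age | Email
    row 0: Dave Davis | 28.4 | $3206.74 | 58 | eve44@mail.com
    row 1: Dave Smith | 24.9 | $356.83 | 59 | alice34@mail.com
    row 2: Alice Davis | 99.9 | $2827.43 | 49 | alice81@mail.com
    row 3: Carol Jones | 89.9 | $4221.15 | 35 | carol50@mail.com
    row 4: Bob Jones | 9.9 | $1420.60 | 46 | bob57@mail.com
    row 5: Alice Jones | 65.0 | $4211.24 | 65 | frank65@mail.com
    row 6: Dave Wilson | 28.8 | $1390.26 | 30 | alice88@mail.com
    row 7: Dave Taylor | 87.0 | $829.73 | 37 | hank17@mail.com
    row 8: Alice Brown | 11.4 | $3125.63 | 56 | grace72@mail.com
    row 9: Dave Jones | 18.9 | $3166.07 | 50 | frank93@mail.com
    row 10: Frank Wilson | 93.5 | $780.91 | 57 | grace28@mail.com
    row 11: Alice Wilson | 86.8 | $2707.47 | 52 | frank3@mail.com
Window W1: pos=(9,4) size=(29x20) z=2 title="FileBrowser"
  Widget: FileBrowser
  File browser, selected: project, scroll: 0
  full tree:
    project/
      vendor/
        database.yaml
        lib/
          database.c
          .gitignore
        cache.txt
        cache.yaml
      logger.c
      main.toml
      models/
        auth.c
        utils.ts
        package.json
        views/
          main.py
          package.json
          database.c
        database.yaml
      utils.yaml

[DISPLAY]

   ┃    utils.yaml             ┃─┃
   ┃                           ┃7┃
   ┃                           ┃3┃
   ┃                           ┃4┃
   ┃                           ┃1┃
   ┃                           ┃6┃
   ┃                           ┃2┃
   ┃                           ┃2┃
   ┃                           ┃3┃
   ┃                           ┃6┃
   ┃                           ┃0┃
   ┗━━━━━━━━━━━━━━━━━━━━━━━━━━━┛1┃
      ┃Alice Wilson│86.8 │$2707.4┃
      ┃                          ┃
      ┃                          ┃
      ┗━━━━━━━━━━━━━━━━━━━━━━━━━━┛
                                  
                                  
                                  


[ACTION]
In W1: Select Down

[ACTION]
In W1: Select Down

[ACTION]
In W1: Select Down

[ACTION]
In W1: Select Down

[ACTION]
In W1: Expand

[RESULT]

   ┃      auth.c               ┃─┃
   ┃      utils.ts             ┃7┃
   ┃      package.json         ┃3┃
   ┃      [+] views/           ┃4┃
   ┃      database.yaml        ┃1┃
   ┃    utils.yaml             ┃6┃
   ┃                           ┃2┃
   ┃                           ┃2┃
   ┃                           ┃3┃
   ┃                           ┃6┃
   ┃                           ┃0┃
   ┗━━━━━━━━━━━━━━━━━━━━━━━━━━━┛1┃
      ┃Alice Wilson│86.8 │$2707.4┃
      ┃                          ┃
      ┃                          ┃
      ┗━━━━━━━━━━━━━━━━━━━━━━━━━━┛
                                  
                                  
                                  


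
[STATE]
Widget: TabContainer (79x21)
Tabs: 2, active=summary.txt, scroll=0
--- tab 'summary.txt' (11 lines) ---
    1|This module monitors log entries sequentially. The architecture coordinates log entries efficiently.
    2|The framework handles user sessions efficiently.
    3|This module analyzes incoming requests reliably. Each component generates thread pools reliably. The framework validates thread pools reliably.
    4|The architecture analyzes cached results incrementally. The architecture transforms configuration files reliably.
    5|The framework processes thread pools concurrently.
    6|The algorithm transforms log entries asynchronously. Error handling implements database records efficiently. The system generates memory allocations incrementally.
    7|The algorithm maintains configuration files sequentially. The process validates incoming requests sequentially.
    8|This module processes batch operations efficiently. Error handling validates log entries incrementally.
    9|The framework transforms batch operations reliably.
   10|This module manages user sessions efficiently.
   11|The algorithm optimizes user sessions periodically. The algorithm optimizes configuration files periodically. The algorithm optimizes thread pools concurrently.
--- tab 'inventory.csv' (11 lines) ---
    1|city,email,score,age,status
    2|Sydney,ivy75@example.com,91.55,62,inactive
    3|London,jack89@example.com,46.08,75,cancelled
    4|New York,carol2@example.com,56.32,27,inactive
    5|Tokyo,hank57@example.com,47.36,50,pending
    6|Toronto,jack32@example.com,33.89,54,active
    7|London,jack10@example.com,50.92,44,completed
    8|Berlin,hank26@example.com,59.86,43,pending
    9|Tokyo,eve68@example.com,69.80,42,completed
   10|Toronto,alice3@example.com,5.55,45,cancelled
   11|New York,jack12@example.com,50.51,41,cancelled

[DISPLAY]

[summary.txt]│ inventory.csv                                                   
───────────────────────────────────────────────────────────────────────────────
This module monitors log entries sequentially. The architecture coordinates log
The framework handles user sessions efficiently.                               
This module analyzes incoming requests reliably. Each component generates threa
The architecture analyzes cached results incrementally. The architecture transf
The framework processes thread pools concurrently.                             
The algorithm transforms log entries asynchronously. Error handling implements 
The algorithm maintains configuration files sequentially. The process validates
This module processes batch operations efficiently. Error handling validates lo
The framework transforms batch operations reliably.                            
This module manages user sessions efficiently.                                 
The algorithm optimizes user sessions periodically. The algorithm optimizes con
                                                                               
                                                                               
                                                                               
                                                                               
                                                                               
                                                                               
                                                                               
                                                                               


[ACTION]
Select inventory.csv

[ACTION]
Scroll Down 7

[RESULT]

 summary.txt │[inventory.csv]                                                  
───────────────────────────────────────────────────────────────────────────────
Berlin,hank26@example.com,59.86,43,pending                                     
Tokyo,eve68@example.com,69.80,42,completed                                     
Toronto,alice3@example.com,5.55,45,cancelled                                   
New York,jack12@example.com,50.51,41,cancelled                                 
                                                                               
                                                                               
                                                                               
                                                                               
                                                                               
                                                                               
                                                                               
                                                                               
                                                                               
                                                                               
                                                                               
                                                                               
                                                                               
                                                                               
                                                                               


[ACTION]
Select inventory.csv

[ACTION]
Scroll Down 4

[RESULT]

 summary.txt │[inventory.csv]                                                  
───────────────────────────────────────────────────────────────────────────────
Tokyo,hank57@example.com,47.36,50,pending                                      
Toronto,jack32@example.com,33.89,54,active                                     
London,jack10@example.com,50.92,44,completed                                   
Berlin,hank26@example.com,59.86,43,pending                                     
Tokyo,eve68@example.com,69.80,42,completed                                     
Toronto,alice3@example.com,5.55,45,cancelled                                   
New York,jack12@example.com,50.51,41,cancelled                                 
                                                                               
                                                                               
                                                                               
                                                                               
                                                                               
                                                                               
                                                                               
                                                                               
                                                                               
                                                                               
                                                                               
                                                                               


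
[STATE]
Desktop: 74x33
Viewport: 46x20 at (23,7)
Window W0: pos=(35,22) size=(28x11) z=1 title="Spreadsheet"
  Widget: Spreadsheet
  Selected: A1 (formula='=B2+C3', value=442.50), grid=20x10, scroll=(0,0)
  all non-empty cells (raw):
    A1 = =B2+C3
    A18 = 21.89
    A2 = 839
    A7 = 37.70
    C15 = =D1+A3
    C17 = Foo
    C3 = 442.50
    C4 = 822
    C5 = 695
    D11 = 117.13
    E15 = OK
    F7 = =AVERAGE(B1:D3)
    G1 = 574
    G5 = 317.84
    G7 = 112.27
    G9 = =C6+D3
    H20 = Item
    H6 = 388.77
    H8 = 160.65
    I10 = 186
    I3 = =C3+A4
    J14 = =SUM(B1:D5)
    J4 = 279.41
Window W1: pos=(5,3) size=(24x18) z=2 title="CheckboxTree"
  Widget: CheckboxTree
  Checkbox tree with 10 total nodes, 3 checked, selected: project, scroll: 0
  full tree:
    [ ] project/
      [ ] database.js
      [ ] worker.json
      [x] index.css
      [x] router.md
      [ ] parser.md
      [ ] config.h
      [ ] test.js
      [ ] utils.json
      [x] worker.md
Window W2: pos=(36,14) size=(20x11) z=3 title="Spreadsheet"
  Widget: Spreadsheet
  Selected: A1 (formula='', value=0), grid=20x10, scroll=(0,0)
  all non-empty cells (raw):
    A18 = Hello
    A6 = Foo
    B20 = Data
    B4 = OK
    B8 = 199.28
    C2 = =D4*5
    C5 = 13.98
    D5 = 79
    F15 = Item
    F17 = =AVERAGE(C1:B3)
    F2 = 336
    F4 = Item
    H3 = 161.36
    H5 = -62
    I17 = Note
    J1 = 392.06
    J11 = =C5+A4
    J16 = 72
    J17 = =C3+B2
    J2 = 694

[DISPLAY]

s    ┃                                        
n    ┃                                        
     ┃                                        
     ┃                                        
     ┃                                        
     ┃                                        
     ┃                                        
     ┃       ┏━━━━━━━━━━━━━━━━━━┓             
     ┃       ┃ Spreadsheet      ┃             
     ┃       ┠──────────────────┨             
     ┃       ┃A1:               ┃             
     ┃       ┃       A       B  ┃             
     ┃       ┃------------------┃             
━━━━━┛       ┃  1      [0]      ┃             
             ┃  2        0      ┃             
            ┏┃  3        0      ┃━━━━━━┓      
            ┃┃  4        0OK    ┃      ┃      
            ┠┗━━━━━━━━━━━━━━━━━━┛──────┨      
            ┃A1: =B2+C3                ┃      
            ┃       A       B       C  ┃      


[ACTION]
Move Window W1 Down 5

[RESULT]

                                              
━━━━━┓                                        
     ┃                                        
─────┨                                        
     ┃                                        
s    ┃                                        
n    ┃                                        
     ┃       ┏━━━━━━━━━━━━━━━━━━┓             
     ┃       ┃ Spreadsheet      ┃             
     ┃       ┠──────────────────┨             
     ┃       ┃A1:               ┃             
     ┃       ┃       A       B  ┃             
     ┃       ┃------------------┃             
     ┃       ┃  1      [0]      ┃             
     ┃       ┃  2        0      ┃             
     ┃      ┏┃  3        0      ┃━━━━━━┓      
     ┃      ┃┃  4        0OK    ┃      ┃      
     ┃      ┠┗━━━━━━━━━━━━━━━━━━┛──────┨      
━━━━━┛      ┃A1: =B2+C3                ┃      
            ┃       A       B       C  ┃      


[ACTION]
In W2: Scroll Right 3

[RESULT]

                                              
━━━━━┓                                        
     ┃                                        
─────┨                                        
     ┃                                        
s    ┃                                        
n    ┃                                        
     ┃       ┏━━━━━━━━━━━━━━━━━━┓             
     ┃       ┃ Spreadsheet      ┃             
     ┃       ┠──────────────────┨             
     ┃       ┃A1:               ┃             
     ┃       ┃       D       E  ┃             
     ┃       ┃------------------┃             
     ┃       ┃  1        0      ┃             
     ┃       ┃  2        0      ┃             
     ┃      ┏┃  3        0      ┃━━━━━━┓      
     ┃      ┃┃  4        0      ┃      ┃      
     ┃      ┠┗━━━━━━━━━━━━━━━━━━┛──────┨      
━━━━━┛      ┃A1: =B2+C3                ┃      
            ┃       A       B       C  ┃      


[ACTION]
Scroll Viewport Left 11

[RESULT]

                                              
━━━━━━━━━━━━━━━━┓                             
boxTree         ┃                             
────────────────┨                             
roject/         ┃                             
 database.js    ┃                             
 worker.json    ┃                             
 index.css      ┃       ┏━━━━━━━━━━━━━━━━━━┓  
 router.md      ┃       ┃ Spreadsheet      ┃  
 parser.md      ┃       ┠──────────────────┨  
 config.h       ┃       ┃A1:               ┃  
 test.js        ┃       ┃       D       E  ┃  
 utils.json     ┃       ┃------------------┃  
 worker.md      ┃       ┃  1        0      ┃  
                ┃       ┃  2        0      ┃  
                ┃      ┏┃  3        0      ┃━━
                ┃      ┃┃  4        0      ┃  
                ┃      ┠┗━━━━━━━━━━━━━━━━━━┛──
━━━━━━━━━━━━━━━━┛      ┃A1: =B2+C3            
                       ┃       A       B      


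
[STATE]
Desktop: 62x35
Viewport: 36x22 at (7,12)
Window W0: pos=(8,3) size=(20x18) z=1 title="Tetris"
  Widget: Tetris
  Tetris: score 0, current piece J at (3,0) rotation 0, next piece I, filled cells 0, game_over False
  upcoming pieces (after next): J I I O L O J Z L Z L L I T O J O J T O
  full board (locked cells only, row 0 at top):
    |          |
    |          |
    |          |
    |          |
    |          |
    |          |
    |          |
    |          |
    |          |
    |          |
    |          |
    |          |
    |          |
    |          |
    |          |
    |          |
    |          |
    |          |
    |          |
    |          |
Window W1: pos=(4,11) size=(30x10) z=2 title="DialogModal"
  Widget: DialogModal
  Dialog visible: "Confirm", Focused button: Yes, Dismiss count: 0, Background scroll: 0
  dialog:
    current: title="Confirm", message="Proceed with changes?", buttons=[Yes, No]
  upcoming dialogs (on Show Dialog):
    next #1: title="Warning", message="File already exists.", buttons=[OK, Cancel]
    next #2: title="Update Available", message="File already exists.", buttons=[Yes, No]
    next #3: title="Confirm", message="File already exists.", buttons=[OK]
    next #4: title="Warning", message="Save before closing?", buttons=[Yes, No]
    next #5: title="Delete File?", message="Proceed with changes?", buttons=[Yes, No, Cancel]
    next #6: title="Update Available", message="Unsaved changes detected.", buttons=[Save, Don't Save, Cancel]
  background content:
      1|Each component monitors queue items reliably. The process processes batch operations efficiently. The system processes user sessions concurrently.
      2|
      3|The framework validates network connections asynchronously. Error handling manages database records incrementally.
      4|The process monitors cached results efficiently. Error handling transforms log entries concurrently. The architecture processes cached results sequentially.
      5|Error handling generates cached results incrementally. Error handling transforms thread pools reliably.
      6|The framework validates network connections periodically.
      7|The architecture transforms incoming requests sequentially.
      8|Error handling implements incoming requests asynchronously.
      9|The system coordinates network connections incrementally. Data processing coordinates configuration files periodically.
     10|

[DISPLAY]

ialogModal                ┃         
──────────────────────────┨         
┌──────────────────────┐eu┃         
│       Confirm        │  ┃         
│Proceed with changes? │tw┃         
│      [Yes]  No       │d ┃         
└──────────────────────┘ac┃         
e framework validates netw┃         
━━━━━━━━━━━━━━━━━━━━━━━━━━┛         
                                    
                                    
                                    
                                    
                                    
                                    
                                    
                                    
                                    
                                    
                                    
                                    
                                    


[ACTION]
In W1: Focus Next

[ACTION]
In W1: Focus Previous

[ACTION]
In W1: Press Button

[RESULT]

ialogModal                ┃         
──────────────────────────┨         
ch component monitors queu┃         
                          ┃         
e framework validates netw┃         
e process monitors cached ┃         
ror handling generates cac┃         
e framework validates netw┃         
━━━━━━━━━━━━━━━━━━━━━━━━━━┛         
                                    
                                    
                                    
                                    
                                    
                                    
                                    
                                    
                                    
                                    
                                    
                                    
                                    


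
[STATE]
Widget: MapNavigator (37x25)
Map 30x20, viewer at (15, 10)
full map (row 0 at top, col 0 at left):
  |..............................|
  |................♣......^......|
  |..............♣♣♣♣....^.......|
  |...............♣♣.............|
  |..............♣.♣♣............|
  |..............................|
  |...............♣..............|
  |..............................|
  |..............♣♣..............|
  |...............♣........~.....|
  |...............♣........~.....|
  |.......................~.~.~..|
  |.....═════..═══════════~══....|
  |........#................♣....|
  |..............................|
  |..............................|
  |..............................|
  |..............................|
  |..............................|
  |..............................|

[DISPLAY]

                                     
                                     
   ..............................    
   ................♣......^......    
   ..............♣♣♣♣....^.......    
   ...............♣♣.............    
   ..............♣.♣♣............    
   ..............................    
   ...............♣..............    
   ..............................    
   ..............♣♣..............    
   ...............♣........~.....    
   ...............@........~.....    
   .......................~.~.~..    
   .....═════..═══════════~══....    
   ........#................♣....    
   ..............................    
   ..............................    
   ..............................    
   ..............................    
   ..............................    
   ..............................    
                                     
                                     
                                     


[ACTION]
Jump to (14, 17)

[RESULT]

    ..............................   
    ...............♣..............   
    ..............................   
    ..............♣♣..............   
    ...............♣........~.....   
    ...............♣........~.....   
    .......................~.~.~..   
    .....═════..═══════════~══....   
    ........#................♣....   
    ..............................   
    ..............................   
    ..............................   
    ..............@...............   
    ..............................   
    ..............................   
                                     
                                     
                                     
                                     
                                     
                                     
                                     
                                     
                                     
                                     


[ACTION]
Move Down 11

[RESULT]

    ..............................   
    ..............♣♣..............   
    ...............♣........~.....   
    ...............♣........~.....   
    .......................~.~.~..   
    .....═════..═══════════~══....   
    ........#................♣....   
    ..............................   
    ..............................   
    ..............................   
    ..............................   
    ..............................   
    ..............@...............   
                                     
                                     
                                     
                                     
                                     
                                     
                                     
                                     
                                     
                                     
                                     
                                     


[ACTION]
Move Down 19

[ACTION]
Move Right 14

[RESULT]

....................                 
....♣♣..............                 
.....♣........~.....                 
.....♣........~.....                 
.............~.~.~..                 
..═══════════~══....                 
...............♣....                 
....................                 
....................                 
....................                 
....................                 
....................                 
..................@.                 
                                     
                                     
                                     
                                     
                                     
                                     
                                     
                                     
                                     
                                     
                                     
                                     


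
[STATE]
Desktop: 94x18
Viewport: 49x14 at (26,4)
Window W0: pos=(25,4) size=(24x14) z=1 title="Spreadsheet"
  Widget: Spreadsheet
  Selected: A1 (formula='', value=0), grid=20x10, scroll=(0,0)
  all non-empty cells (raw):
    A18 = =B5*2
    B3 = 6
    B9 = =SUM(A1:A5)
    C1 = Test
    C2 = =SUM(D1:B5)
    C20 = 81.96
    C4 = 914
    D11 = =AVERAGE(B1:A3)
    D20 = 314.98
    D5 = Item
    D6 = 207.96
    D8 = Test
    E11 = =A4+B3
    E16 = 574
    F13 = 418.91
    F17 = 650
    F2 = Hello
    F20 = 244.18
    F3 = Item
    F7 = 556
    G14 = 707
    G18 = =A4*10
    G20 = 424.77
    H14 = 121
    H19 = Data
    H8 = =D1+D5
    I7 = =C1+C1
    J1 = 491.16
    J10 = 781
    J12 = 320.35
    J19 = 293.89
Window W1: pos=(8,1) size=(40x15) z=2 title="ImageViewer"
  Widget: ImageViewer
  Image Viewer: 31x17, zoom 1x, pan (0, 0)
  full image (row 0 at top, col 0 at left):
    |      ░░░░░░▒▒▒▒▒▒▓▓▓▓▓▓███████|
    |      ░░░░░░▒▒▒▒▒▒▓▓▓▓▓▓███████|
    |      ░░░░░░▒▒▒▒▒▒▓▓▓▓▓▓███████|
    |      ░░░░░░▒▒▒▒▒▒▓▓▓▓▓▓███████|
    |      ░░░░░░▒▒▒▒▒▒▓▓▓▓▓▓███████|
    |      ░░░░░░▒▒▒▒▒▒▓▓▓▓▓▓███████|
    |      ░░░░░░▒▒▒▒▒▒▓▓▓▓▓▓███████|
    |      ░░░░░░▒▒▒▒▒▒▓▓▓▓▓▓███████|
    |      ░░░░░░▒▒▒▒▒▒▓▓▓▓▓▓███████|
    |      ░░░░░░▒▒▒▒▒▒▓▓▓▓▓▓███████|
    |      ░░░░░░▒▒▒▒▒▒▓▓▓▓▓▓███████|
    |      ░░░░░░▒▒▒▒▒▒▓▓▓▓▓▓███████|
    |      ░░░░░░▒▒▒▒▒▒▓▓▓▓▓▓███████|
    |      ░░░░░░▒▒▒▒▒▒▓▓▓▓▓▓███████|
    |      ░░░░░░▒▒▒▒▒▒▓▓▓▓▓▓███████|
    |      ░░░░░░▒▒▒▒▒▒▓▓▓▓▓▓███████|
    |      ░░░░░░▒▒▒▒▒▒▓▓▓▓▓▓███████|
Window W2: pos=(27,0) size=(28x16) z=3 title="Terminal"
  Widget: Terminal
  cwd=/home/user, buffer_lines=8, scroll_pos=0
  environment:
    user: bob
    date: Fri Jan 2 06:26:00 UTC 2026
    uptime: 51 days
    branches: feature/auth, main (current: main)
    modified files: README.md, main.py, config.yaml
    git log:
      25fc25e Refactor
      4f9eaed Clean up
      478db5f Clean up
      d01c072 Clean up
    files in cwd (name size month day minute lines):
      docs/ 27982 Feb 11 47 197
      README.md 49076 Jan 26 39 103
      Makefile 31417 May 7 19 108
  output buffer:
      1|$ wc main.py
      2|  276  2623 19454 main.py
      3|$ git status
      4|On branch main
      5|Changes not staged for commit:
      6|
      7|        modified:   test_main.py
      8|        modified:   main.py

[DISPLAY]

▒┃  276  2623 19454 main.py ┃                    
▒┃$ git status              ┃                    
▒┃On branch main            ┃                    
▒┃Changes not staged for com┃                    
▒┃                          ┃                    
▒┃        modified:   test_m┃                    
▒┃        modified:   main.p┃                    
▒┃$ █                       ┃                    
▒┃                          ┃                    
▒┃                          ┃                    
▒┃                          ┃                    
━┗━━━━━━━━━━━━━━━━━━━━━━━━━━┛                    
  7        0       0  ┃                          
━━━━━━━━━━━━━━━━━━━━━━┛                          


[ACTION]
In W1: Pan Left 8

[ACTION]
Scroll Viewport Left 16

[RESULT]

     ░░░░░░▒▒▒▒▒▒┃  276  2623 19454 main.py ┃    
     ░░░░░░▒▒▒▒▒▒┃$ git status              ┃    
     ░░░░░░▒▒▒▒▒▒┃On branch main            ┃    
     ░░░░░░▒▒▒▒▒▒┃Changes not staged for com┃    
     ░░░░░░▒▒▒▒▒▒┃                          ┃    
     ░░░░░░▒▒▒▒▒▒┃        modified:   test_m┃    
     ░░░░░░▒▒▒▒▒▒┃        modified:   main.p┃    
     ░░░░░░▒▒▒▒▒▒┃$ █                       ┃    
     ░░░░░░▒▒▒▒▒▒┃                          ┃    
     ░░░░░░▒▒▒▒▒▒┃                          ┃    
     ░░░░░░▒▒▒▒▒▒┃                          ┃    
━━━━━━━━━━━━━━━━━┗━━━━━━━━━━━━━━━━━━━━━━━━━━┛    
               ┃  7        0       0  ┃          
               ┗━━━━━━━━━━━━━━━━━━━━━━┛          


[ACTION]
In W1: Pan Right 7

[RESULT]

░░░░▒▒▒▒▒▒▓▓▓▓▓▓█┃  276  2623 19454 main.py ┃    
░░░░▒▒▒▒▒▒▓▓▓▓▓▓█┃$ git status              ┃    
░░░░▒▒▒▒▒▒▓▓▓▓▓▓█┃On branch main            ┃    
░░░░▒▒▒▒▒▒▓▓▓▓▓▓█┃Changes not staged for com┃    
░░░░▒▒▒▒▒▒▓▓▓▓▓▓█┃                          ┃    
░░░░▒▒▒▒▒▒▓▓▓▓▓▓█┃        modified:   test_m┃    
░░░░▒▒▒▒▒▒▓▓▓▓▓▓█┃        modified:   main.p┃    
░░░░▒▒▒▒▒▒▓▓▓▓▓▓█┃$ █                       ┃    
░░░░▒▒▒▒▒▒▓▓▓▓▓▓█┃                          ┃    
░░░░▒▒▒▒▒▒▓▓▓▓▓▓█┃                          ┃    
░░░░▒▒▒▒▒▒▓▓▓▓▓▓█┃                          ┃    
━━━━━━━━━━━━━━━━━┗━━━━━━━━━━━━━━━━━━━━━━━━━━┛    
               ┃  7        0       0  ┃          
               ┗━━━━━━━━━━━━━━━━━━━━━━┛          


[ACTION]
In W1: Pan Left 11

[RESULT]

     ░░░░░░▒▒▒▒▒▒┃  276  2623 19454 main.py ┃    
     ░░░░░░▒▒▒▒▒▒┃$ git status              ┃    
     ░░░░░░▒▒▒▒▒▒┃On branch main            ┃    
     ░░░░░░▒▒▒▒▒▒┃Changes not staged for com┃    
     ░░░░░░▒▒▒▒▒▒┃                          ┃    
     ░░░░░░▒▒▒▒▒▒┃        modified:   test_m┃    
     ░░░░░░▒▒▒▒▒▒┃        modified:   main.p┃    
     ░░░░░░▒▒▒▒▒▒┃$ █                       ┃    
     ░░░░░░▒▒▒▒▒▒┃                          ┃    
     ░░░░░░▒▒▒▒▒▒┃                          ┃    
     ░░░░░░▒▒▒▒▒▒┃                          ┃    
━━━━━━━━━━━━━━━━━┗━━━━━━━━━━━━━━━━━━━━━━━━━━┛    
               ┃  7        0       0  ┃          
               ┗━━━━━━━━━━━━━━━━━━━━━━┛          
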